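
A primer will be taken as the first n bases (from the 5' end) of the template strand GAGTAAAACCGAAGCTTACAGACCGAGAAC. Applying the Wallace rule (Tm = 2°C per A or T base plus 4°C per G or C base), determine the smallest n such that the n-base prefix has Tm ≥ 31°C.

First 10 bases: GAGTAAAACC → Tm = 28°C (< 31°C)
First 11 bases: GAGTAAAACCG → Tm = 32°C (≥ 31°C)
Each additional base adds 2°C (A/T) or 4°C (G/C), so Tm is non-decreasing in n; n = 11 is the first length to reach 31°C.

n = 11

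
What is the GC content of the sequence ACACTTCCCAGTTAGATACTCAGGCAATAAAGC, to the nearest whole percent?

Scanning the sequence gives T=7, C=9, A=12, G=5.
G+C = 5 + 9 = 14 out of 33 bases
%GC = 14/33 × 100 = 42.42% ≈ 42%

42%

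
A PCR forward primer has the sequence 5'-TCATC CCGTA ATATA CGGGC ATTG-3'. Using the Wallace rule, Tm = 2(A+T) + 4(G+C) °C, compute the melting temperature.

70°C

Counting bases: T=7, G=5, C=6, A=6
So N_AT = 13 and N_GC = 11.
Tm = 2×13 + 4×11 = 70°C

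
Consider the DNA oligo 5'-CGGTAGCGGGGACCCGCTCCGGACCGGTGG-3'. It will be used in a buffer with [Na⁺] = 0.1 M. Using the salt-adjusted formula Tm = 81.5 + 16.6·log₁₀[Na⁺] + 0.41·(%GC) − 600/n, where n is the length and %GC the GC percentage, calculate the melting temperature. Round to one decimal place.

Length n = 30. Scanning the sequence gives C=10, A=3, G=14, T=3.
G+C = 24, so %GC = 24/30 × 100 = 80%
Salt term: 16.6 × (-1) = -16.6
GC term: 0.41 × 80 = 32.8; length term: −600/30 = −20
Tm = 81.5 + (-16.6) + 32.8 − 20 = 77.7 → 77.7°C

77.7°C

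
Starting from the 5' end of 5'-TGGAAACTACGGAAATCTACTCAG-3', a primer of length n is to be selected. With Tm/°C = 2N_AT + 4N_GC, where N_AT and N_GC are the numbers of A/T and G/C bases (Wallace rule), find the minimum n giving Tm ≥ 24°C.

n = 9

First 8 bases: TGGAAACT → Tm = 22°C (< 24°C)
First 9 bases: TGGAAACTA → Tm = 24°C (≥ 24°C)
Each additional base adds 2°C (A/T) or 4°C (G/C), so Tm is non-decreasing in n; n = 9 is the first length to reach 24°C.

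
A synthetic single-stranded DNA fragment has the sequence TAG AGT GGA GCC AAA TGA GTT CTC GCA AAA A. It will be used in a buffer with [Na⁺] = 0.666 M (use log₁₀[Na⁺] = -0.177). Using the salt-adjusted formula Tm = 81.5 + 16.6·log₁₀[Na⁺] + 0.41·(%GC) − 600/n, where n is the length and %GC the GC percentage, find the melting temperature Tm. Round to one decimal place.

76.4°C

Length n = 31. C=5, A=12, T=6, G=8
G+C = 13, so %GC = 13/31 × 100 = 41.935%
Salt term: 16.6 × (-0.177) = -2.938
GC term: 0.41 × 41.935 = 17.193; length term: −600/31 = −19.355
Tm = 81.5 + (-2.938) + 17.193 − 19.355 = 76.4 → 76.4°C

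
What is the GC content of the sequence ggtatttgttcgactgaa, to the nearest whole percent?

39%

Scanning the sequence gives G=5, A=4, C=2, T=7.
G+C = 5 + 2 = 7 out of 18 bases
%GC = 7/18 × 100 = 38.89% ≈ 39%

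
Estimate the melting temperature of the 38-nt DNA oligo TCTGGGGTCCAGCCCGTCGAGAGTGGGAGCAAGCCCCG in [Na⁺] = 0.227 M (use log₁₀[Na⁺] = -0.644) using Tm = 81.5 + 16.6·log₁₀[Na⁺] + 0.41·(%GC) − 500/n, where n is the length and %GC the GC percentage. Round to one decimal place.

86.8°C

Length n = 38. A=6, C=12, T=5, G=15
G+C = 27, so %GC = 27/38 × 100 = 71.053%
Salt term: 16.6 × (-0.644) = -10.69
GC term: 0.41 × 71.053 = 29.132; length term: −500/38 = −13.158
Tm = 81.5 + (-10.69) + 29.132 − 13.158 = 86.784 → 86.8°C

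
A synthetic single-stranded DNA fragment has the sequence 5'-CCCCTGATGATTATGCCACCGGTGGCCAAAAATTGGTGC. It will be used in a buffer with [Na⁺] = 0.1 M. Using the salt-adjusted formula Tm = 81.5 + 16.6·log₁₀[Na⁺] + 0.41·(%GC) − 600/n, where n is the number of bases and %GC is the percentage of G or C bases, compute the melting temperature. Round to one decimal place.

Length n = 39. Scanning the sequence gives T=9, A=9, G=10, C=11.
G+C = 21, so %GC = 21/39 × 100 = 53.846%
Salt term: 16.6 × (-1) = -16.6
GC term: 0.41 × 53.846 = 22.077; length term: −600/39 = −15.385
Tm = 81.5 + (-16.6) + 22.077 − 15.385 = 71.592 → 71.6°C

71.6°C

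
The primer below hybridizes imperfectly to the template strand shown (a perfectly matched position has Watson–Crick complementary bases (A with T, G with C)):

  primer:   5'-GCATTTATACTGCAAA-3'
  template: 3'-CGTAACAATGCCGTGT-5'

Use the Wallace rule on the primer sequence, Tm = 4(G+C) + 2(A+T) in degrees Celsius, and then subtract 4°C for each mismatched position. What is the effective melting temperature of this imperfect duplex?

Primer base counts: A=6, T=5, G=2, C=3 → A+T=11, G+C=5
Perfect-match Tm = 2(11) + 4(5) = 22 + 20 = 42°C
Mismatches (positions where the bases are not complementary): 4 (at positions 6, 7, 11, 15)
Effective Tm = 42 − 4×4 = 42 − 16 = 26°C

26°C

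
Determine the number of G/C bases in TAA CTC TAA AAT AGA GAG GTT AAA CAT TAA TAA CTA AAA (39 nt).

G=4, C=4, T=10, A=21
G+C = 4 + 4 = 8

8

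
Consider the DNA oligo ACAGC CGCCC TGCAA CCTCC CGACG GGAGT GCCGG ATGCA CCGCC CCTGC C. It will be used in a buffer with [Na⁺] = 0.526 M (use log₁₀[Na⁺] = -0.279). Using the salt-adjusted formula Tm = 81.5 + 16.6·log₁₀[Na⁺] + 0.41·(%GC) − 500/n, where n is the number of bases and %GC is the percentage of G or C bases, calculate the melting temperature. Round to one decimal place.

Length n = 51. Scanning the sequence gives C=24, T=5, G=14, A=8.
G+C = 38, so %GC = 38/51 × 100 = 74.51%
Salt term: 16.6 × (-0.279) = -4.631
GC term: 0.41 × 74.51 = 30.549; length term: −500/51 = −9.804
Tm = 81.5 + (-4.631) + 30.549 − 9.804 = 97.614 → 97.6°C

97.6°C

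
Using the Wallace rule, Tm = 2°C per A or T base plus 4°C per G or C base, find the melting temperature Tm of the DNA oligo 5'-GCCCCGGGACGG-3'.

Counting bases: A=1, T=0, G=6, C=5
So N_AT = 1 and N_GC = 11.
Tm = 4·11 + 2·1 = 44 + 2 = 46°C

46°C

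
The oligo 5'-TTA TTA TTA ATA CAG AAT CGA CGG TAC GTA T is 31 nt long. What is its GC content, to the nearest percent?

Base counts: C=4, A=11, T=11, G=5
G+C = 5 + 4 = 9 out of 31 bases
%GC = 9/31 × 100 = 29.03% ≈ 29%

29%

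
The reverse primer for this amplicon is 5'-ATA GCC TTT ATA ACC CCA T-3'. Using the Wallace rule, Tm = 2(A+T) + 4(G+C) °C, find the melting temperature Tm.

Scanning the sequence gives T=6, A=6, C=6, G=1.
AT pairs contribute 12, GC pairs contribute 7.
Tm = 4·7 + 2·12 = 28 + 24 = 52°C

52°C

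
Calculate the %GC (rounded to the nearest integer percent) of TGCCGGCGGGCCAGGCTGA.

Scanning the sequence gives C=6, T=2, G=9, A=2.
G+C = 9 + 6 = 15 out of 19 bases
%GC = 15/19 × 100 = 78.95% ≈ 79%

79%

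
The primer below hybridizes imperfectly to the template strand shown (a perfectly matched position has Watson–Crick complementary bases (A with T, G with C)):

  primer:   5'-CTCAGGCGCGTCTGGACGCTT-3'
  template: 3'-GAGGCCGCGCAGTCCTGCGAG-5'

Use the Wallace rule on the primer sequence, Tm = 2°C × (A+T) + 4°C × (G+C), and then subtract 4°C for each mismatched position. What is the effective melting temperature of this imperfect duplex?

58°C

Primer base counts: A=2, T=5, G=7, C=7 → A+T=7, G+C=14
Perfect-match Tm = 2(7) + 4(14) = 14 + 56 = 70°C
Mismatches (positions where the bases are not complementary): 3 (at positions 4, 13, 21)
Effective Tm = 70 − 3×4 = 70 − 12 = 58°C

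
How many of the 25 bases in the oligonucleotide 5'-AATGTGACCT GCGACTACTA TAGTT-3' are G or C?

Base counts: T=8, A=7, G=5, C=5
Total G or C: 5 + 5 = 10

10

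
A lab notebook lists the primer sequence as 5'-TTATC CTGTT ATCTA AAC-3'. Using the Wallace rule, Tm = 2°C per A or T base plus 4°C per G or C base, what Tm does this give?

A=5, G=1, C=4, T=8
A+T = 13, G+C = 5
Tm = 2×13 + 4×5 = 46°C

46°C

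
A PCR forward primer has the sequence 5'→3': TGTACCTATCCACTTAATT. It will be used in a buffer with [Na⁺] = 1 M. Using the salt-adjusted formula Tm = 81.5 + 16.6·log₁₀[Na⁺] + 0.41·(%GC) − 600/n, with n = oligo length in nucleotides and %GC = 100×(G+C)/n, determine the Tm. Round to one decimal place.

62.9°C

Length n = 19. Scanning the sequence gives A=5, T=8, C=5, G=1.
G+C = 6, so %GC = 6/19 × 100 = 31.579%
Salt term: 16.6 × (0) = 0
GC term: 0.41 × 31.579 = 12.947; length term: −600/19 = −31.579
Tm = 81.5 + (0) + 12.947 − 31.579 = 62.868 → 62.9°C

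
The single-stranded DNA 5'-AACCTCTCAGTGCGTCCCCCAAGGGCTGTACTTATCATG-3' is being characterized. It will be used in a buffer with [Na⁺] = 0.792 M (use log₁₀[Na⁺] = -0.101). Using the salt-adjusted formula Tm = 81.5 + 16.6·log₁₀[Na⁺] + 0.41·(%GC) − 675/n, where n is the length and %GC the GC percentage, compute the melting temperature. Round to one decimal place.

Length n = 39. Scanning the sequence gives G=8, C=13, T=10, A=8.
G+C = 21, so %GC = 21/39 × 100 = 53.846%
Salt term: 16.6 × (-0.101) = -1.677
GC term: 0.41 × 53.846 = 22.077; length term: −675/39 = −17.308
Tm = 81.5 + (-1.677) + 22.077 − 17.308 = 84.592 → 84.6°C

84.6°C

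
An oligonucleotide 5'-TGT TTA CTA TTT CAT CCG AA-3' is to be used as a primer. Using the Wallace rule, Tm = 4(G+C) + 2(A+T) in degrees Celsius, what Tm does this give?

Counting bases: G=2, T=9, A=5, C=4
AT pairs contribute 14, GC pairs contribute 6.
Tm = 2(14) + 4(6) = 28 + 24 = 52°C

52°C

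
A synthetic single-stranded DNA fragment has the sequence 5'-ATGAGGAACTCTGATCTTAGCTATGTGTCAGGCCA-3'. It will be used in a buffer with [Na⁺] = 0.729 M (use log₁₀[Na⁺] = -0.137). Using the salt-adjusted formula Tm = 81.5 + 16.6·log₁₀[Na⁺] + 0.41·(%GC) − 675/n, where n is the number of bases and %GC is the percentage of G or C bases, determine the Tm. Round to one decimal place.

78.7°C

Length n = 35. Counting bases: A=9, C=7, T=10, G=9
G+C = 16, so %GC = 16/35 × 100 = 45.714%
Salt term: 16.6 × (-0.137) = -2.274
GC term: 0.41 × 45.714 = 18.743; length term: −675/35 = −19.286
Tm = 81.5 + (-2.274) + 18.743 − 19.286 = 78.683 → 78.7°C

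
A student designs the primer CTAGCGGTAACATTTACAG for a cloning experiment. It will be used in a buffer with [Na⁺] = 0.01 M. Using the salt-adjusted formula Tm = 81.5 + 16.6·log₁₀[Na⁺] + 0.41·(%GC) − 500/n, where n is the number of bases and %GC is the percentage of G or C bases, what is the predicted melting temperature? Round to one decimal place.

Length n = 19. C=4, G=4, A=6, T=5
G+C = 8, so %GC = 8/19 × 100 = 42.105%
Salt term: 16.6 × (-2) = -33.2
GC term: 0.41 × 42.105 = 17.263; length term: −500/19 = −26.316
Tm = 81.5 + (-33.2) + 17.263 − 26.316 = 39.247 → 39.2°C

39.2°C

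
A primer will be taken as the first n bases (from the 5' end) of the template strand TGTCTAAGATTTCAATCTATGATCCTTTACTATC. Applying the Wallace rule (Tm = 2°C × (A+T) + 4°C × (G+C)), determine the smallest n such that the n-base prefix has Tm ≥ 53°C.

n = 21

First 20 bases: TGTCTAAGATTTCAATCTAT → Tm = 50°C (< 53°C)
First 21 bases: TGTCTAAGATTTCAATCTATG → Tm = 54°C (≥ 53°C)
Since every base adds ≥2°C, Tm only increases with n, so the threshold is first crossed at n = 21.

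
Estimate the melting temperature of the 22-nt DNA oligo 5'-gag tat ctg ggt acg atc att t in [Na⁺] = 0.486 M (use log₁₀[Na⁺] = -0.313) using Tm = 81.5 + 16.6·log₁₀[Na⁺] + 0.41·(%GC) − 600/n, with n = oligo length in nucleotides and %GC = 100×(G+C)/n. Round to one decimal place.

Length n = 22. Counting bases: C=3, A=5, G=6, T=8
G+C = 9, so %GC = 9/22 × 100 = 40.909%
Salt term: 16.6 × (-0.313) = -5.196
GC term: 0.41 × 40.909 = 16.773; length term: −600/22 = −27.273
Tm = 81.5 + (-5.196) + 16.773 − 27.273 = 65.804 → 65.8°C

65.8°C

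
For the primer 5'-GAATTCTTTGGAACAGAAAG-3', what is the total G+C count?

A=8, G=5, C=2, T=5
Total G or C: 5 + 2 = 7

7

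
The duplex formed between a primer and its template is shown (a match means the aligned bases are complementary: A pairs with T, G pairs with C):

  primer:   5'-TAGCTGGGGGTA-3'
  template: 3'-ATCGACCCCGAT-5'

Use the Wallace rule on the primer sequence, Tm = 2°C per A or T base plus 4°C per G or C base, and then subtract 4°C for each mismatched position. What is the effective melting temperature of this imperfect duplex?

Primer base counts: A=2, T=3, G=6, C=1 → A+T=5, G+C=7
Perfect-match Tm = 2(5) + 4(7) = 10 + 28 = 38°C
Mismatches (positions where the bases are not complementary): 1 (at position 10)
Effective Tm = 38 − 1×4 = 38 − 4 = 34°C

34°C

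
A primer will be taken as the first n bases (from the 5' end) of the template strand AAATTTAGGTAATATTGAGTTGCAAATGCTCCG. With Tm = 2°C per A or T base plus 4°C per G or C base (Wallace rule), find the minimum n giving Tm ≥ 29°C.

n = 13

First 12 bases: AAATTTAGGTAA → Tm = 28°C (< 29°C)
First 13 bases: AAATTTAGGTAAT → Tm = 30°C (≥ 29°C)
Since every base adds ≥2°C, Tm only increases with n, so the threshold is first crossed at n = 13.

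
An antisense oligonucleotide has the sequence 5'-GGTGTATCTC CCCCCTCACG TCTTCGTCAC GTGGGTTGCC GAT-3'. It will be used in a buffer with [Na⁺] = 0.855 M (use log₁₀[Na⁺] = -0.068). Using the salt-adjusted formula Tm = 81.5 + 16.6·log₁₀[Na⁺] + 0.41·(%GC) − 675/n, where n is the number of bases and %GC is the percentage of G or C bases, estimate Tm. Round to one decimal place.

Length n = 43. G=11, C=15, A=4, T=13
G+C = 26, so %GC = 26/43 × 100 = 60.465%
Salt term: 16.6 × (-0.068) = -1.129
GC term: 0.41 × 60.465 = 24.791; length term: −675/43 = −15.698
Tm = 81.5 + (-1.129) + 24.791 − 15.698 = 89.464 → 89.5°C

89.5°C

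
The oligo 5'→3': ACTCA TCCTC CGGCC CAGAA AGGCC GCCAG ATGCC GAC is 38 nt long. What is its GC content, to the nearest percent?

66%

A=9, T=4, C=16, G=9
G+C = 9 + 16 = 25 out of 38 bases
%GC = 25/38 × 100 = 65.79% ≈ 66%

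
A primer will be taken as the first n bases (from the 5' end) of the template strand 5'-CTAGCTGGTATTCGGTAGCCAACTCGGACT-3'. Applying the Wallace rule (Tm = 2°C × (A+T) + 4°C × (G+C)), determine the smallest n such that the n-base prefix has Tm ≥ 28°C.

n = 9

First 8 bases: CTAGCTGG → Tm = 26°C (< 28°C)
First 9 bases: CTAGCTGGT → Tm = 28°C (≥ 28°C)
Each additional base adds 2°C (A/T) or 4°C (G/C), so Tm is non-decreasing in n; n = 9 is the first length to reach 28°C.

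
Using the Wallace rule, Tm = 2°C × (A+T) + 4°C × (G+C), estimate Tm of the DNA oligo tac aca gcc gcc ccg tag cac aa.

74°C

C=10, T=2, G=4, A=7
AT pairs contribute 9, GC pairs contribute 14.
Tm = 4·14 + 2·9 = 56 + 18 = 74°C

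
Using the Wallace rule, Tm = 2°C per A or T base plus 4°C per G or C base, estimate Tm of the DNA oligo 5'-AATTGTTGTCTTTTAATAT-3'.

C=1, T=11, G=2, A=5
A+T = 16, G+C = 3
Tm = 4·3 + 2·16 = 12 + 32 = 44°C

44°C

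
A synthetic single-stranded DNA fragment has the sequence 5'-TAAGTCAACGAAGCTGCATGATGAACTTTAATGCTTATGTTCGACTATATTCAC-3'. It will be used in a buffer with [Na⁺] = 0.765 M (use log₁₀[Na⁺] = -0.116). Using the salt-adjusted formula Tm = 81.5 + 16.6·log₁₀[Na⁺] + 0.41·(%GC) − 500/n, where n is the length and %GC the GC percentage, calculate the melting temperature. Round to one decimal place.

Length n = 54. Base counts: A=17, G=9, T=18, C=10
G+C = 19, so %GC = 19/54 × 100 = 35.185%
Salt term: 16.6 × (-0.116) = -1.926
GC term: 0.41 × 35.185 = 14.426; length term: −500/54 = −9.259
Tm = 81.5 + (-1.926) + 14.426 − 9.259 = 84.741 → 84.7°C

84.7°C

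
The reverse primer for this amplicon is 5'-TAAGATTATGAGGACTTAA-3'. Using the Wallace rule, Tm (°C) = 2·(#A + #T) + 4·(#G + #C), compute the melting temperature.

Counting bases: C=1, A=8, G=4, T=6
So N_AT = 14 and N_GC = 5.
Tm = 2(14) + 4(5) = 28 + 20 = 48°C

48°C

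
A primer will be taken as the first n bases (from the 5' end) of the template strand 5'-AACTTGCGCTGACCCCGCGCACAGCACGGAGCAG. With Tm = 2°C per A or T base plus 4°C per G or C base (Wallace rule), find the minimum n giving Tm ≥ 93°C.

First 27 bases: AACTTGCGCTGACCCCGCGCACAGCAC → Tm = 90°C (< 93°C)
First 28 bases: AACTTGCGCTGACCCCGCGCACAGCACG → Tm = 94°C (≥ 93°C)
Since every base adds ≥2°C, Tm only increases with n, so the threshold is first crossed at n = 28.

n = 28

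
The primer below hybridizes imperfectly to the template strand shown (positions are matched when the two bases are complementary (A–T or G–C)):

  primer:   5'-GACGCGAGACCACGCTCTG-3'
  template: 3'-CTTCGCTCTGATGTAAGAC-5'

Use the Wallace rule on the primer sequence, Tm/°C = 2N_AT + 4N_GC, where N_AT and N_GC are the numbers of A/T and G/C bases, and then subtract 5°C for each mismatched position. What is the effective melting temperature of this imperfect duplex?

44°C

Primer base counts: A=4, T=2, G=6, C=7 → A+T=6, G+C=13
Perfect-match Tm = 2(6) + 4(13) = 12 + 52 = 64°C
Mismatches (positions where the bases are not complementary): 4 (at positions 3, 11, 14, 15)
Effective Tm = 64 − 4×5 = 64 − 20 = 44°C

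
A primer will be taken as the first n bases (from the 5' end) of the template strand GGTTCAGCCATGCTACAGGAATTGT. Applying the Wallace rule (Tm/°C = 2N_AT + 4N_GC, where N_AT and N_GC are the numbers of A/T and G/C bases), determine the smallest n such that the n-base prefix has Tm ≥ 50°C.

First 15 bases: GGTTCAGCCATGCTA → Tm = 46°C (< 50°C)
First 16 bases: GGTTCAGCCATGCTAC → Tm = 50°C (≥ 50°C)
Each additional base adds 2°C (A/T) or 4°C (G/C), so Tm is non-decreasing in n; n = 16 is the first length to reach 50°C.

n = 16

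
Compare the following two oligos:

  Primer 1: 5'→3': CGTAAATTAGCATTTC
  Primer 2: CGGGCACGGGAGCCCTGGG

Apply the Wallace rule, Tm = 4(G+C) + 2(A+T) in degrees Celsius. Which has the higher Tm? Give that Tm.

Primer 1: A+T=11, G+C=5 → Tm = 2(11)+4(5) = 42°C
Primer 2: A+T=3, G+C=16 → Tm = 2(3)+4(16) = 70°C
42°C vs 70°C → primer 2 is higher.

Primer 2, 70°C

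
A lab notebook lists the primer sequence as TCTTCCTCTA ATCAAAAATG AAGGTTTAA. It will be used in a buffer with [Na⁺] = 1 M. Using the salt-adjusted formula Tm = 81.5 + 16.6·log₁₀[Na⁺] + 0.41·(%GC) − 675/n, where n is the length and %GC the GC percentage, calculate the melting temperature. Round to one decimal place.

69.5°C

Length n = 29. Base counts: A=11, G=3, T=10, C=5
G+C = 8, so %GC = 8/29 × 100 = 27.586%
Salt term: 16.6 × (0) = 0
GC term: 0.41 × 27.586 = 11.31; length term: −675/29 = −23.276
Tm = 81.5 + (0) + 11.31 − 23.276 = 69.534 → 69.5°C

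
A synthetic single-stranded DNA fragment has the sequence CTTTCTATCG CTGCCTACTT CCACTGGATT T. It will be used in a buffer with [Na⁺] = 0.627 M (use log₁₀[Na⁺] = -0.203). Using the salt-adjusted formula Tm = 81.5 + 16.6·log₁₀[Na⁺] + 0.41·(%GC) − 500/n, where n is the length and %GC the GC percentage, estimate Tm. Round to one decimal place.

Length n = 31. Base counts: C=10, T=13, G=4, A=4
G+C = 14, so %GC = 14/31 × 100 = 45.161%
Salt term: 16.6 × (-0.203) = -3.37
GC term: 0.41 × 45.161 = 18.516; length term: −500/31 = −16.129
Tm = 81.5 + (-3.37) + 18.516 − 16.129 = 80.517 → 80.5°C

80.5°C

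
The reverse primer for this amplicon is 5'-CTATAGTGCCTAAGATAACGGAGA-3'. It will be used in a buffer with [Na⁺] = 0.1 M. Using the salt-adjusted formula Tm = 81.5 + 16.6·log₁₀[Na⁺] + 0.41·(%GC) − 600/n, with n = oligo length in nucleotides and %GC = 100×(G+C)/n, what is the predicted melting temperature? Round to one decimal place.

57.0°C

Length n = 24. Counting bases: A=9, G=6, T=5, C=4
G+C = 10, so %GC = 10/24 × 100 = 41.667%
Salt term: 16.6 × (-1) = -16.6
GC term: 0.41 × 41.667 = 17.083; length term: −600/24 = −25
Tm = 81.5 + (-16.6) + 17.083 − 25 = 56.983 → 57.0°C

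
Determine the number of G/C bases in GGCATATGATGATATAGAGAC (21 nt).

8

T=5, G=6, C=2, A=8
G+C = 6 + 2 = 8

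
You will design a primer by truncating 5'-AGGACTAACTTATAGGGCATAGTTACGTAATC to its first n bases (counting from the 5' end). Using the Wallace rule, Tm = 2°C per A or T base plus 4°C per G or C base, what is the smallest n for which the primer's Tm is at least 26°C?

n = 9

First 8 bases: AGGACTAA → Tm = 22°C (< 26°C)
First 9 bases: AGGACTAAC → Tm = 26°C (≥ 26°C)
Each additional base adds 2°C (A/T) or 4°C (G/C), so Tm is non-decreasing in n; n = 9 is the first length to reach 26°C.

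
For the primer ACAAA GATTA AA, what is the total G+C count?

Base counts: G=1, A=8, T=2, C=1
Total G or C: 1 + 1 = 2

2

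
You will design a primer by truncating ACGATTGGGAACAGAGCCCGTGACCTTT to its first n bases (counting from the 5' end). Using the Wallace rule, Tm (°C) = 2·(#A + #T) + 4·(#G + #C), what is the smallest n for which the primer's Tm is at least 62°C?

First 19 bases: ACGATTGGGAACAGAGCCC → Tm = 60°C (< 62°C)
First 20 bases: ACGATTGGGAACAGAGCCCG → Tm = 64°C (≥ 62°C)
Since every base adds ≥2°C, Tm only increases with n, so the threshold is first crossed at n = 20.

n = 20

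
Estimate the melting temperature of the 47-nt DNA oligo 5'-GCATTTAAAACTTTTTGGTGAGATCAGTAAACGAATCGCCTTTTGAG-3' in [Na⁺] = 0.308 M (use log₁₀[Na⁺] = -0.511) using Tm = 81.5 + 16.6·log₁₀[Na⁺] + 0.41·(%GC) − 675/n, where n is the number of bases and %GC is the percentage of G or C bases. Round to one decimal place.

Length n = 47. Scanning the sequence gives G=10, C=7, A=14, T=16.
G+C = 17, so %GC = 17/47 × 100 = 36.17%
Salt term: 16.6 × (-0.511) = -8.483
GC term: 0.41 × 36.17 = 14.83; length term: −675/47 = −14.362
Tm = 81.5 + (-8.483) + 14.83 − 14.362 = 73.485 → 73.5°C

73.5°C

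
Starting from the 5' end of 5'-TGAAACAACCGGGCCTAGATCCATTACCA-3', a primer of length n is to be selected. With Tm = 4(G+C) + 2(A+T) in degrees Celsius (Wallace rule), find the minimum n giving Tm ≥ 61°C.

n = 21

First 20 bases: TGAAACAACCGGGCCTAGAT → Tm = 60°C (< 61°C)
First 21 bases: TGAAACAACCGGGCCTAGATC → Tm = 64°C (≥ 61°C)
Since every base adds ≥2°C, Tm only increases with n, so the threshold is first crossed at n = 21.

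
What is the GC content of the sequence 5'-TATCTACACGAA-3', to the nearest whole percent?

33%

T=3, A=5, G=1, C=3
G+C = 1 + 3 = 4 out of 12 bases
%GC = 4/12 × 100 = 33.33% ≈ 33%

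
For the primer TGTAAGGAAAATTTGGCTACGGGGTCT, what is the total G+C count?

12

Counting bases: A=7, T=8, G=9, C=3
G+C = 9 + 3 = 12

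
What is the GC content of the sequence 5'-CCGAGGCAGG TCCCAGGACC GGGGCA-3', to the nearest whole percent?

Counting bases: A=5, G=11, C=9, T=1
G+C = 11 + 9 = 20 out of 26 bases
%GC = 20/26 × 100 = 76.92% ≈ 77%

77%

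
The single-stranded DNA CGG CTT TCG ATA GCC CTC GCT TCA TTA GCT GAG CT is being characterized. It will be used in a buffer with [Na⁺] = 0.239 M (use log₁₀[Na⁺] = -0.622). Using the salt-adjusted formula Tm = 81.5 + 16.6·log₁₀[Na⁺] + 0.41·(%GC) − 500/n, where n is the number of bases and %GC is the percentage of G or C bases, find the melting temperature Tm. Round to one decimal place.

Length n = 35. Counting bases: A=5, G=8, C=11, T=11
G+C = 19, so %GC = 19/35 × 100 = 54.286%
Salt term: 16.6 × (-0.622) = -10.325
GC term: 0.41 × 54.286 = 22.257; length term: −500/35 = −14.286
Tm = 81.5 + (-10.325) + 22.257 − 14.286 = 79.146 → 79.1°C

79.1°C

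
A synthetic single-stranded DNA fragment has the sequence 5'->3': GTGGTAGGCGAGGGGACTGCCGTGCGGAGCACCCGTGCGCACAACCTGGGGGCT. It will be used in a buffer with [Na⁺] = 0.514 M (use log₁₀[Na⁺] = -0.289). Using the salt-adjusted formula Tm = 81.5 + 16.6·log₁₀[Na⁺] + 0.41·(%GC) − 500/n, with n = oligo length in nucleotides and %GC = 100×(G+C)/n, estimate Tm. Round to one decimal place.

Length n = 54. Counting bases: A=8, G=24, T=7, C=15
G+C = 39, so %GC = 39/54 × 100 = 72.222%
Salt term: 16.6 × (-0.289) = -4.797
GC term: 0.41 × 72.222 = 29.611; length term: −500/54 = −9.259
Tm = 81.5 + (-4.797) + 29.611 − 9.259 = 97.055 → 97.1°C

97.1°C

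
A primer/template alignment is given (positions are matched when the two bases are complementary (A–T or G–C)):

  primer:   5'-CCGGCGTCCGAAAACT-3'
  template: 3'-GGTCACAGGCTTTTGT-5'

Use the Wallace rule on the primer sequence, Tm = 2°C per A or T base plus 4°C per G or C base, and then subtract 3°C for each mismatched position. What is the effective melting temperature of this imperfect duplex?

Primer base counts: A=4, T=2, G=4, C=6 → A+T=6, G+C=10
Perfect-match Tm = 2(6) + 4(10) = 12 + 40 = 52°C
Mismatches (positions where the bases are not complementary): 3 (at positions 3, 5, 16)
Effective Tm = 52 − 3×3 = 52 − 9 = 43°C

43°C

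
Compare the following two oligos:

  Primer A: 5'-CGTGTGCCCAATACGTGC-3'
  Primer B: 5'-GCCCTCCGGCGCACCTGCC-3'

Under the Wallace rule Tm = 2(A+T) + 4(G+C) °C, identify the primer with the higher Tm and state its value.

Primer B, 70°C

Primer A: A+T=7, G+C=11 → Tm = 2(7)+4(11) = 58°C
Primer B: A+T=3, G+C=16 → Tm = 2(3)+4(16) = 70°C
58°C vs 70°C → primer B is higher.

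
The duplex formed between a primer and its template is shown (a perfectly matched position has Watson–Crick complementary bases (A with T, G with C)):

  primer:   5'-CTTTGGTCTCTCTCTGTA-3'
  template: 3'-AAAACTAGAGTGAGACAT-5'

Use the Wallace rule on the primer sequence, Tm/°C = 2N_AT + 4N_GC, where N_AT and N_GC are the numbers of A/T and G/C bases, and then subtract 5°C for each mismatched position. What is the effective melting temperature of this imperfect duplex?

Primer base counts: A=1, T=9, G=3, C=5 → A+T=10, G+C=8
Perfect-match Tm = 2(10) + 4(8) = 20 + 32 = 52°C
Mismatches (positions where the bases are not complementary): 3 (at positions 1, 6, 11)
Effective Tm = 52 − 3×5 = 52 − 15 = 37°C

37°C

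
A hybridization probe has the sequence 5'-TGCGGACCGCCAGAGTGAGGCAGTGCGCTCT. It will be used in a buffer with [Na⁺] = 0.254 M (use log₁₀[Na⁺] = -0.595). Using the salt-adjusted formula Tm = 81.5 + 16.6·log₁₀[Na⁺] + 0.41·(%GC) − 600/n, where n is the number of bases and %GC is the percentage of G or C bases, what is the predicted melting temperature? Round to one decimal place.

Length n = 31. Counting bases: C=9, T=5, A=5, G=12
G+C = 21, so %GC = 21/31 × 100 = 67.742%
Salt term: 16.6 × (-0.595) = -9.877
GC term: 0.41 × 67.742 = 27.774; length term: −600/31 = −19.355
Tm = 81.5 + (-9.877) + 27.774 − 19.355 = 80.042 → 80.0°C

80.0°C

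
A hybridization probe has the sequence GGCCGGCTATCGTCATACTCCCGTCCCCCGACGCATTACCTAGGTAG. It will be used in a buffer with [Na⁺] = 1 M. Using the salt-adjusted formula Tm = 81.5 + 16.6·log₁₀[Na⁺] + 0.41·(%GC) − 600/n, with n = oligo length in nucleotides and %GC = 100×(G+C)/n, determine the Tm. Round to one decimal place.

94.0°C

Length n = 47. Counting bases: A=8, G=11, C=18, T=10
G+C = 29, so %GC = 29/47 × 100 = 61.702%
Salt term: 16.6 × (0) = 0
GC term: 0.41 × 61.702 = 25.298; length term: −600/47 = −12.766
Tm = 81.5 + (0) + 25.298 − 12.766 = 94.032 → 94.0°C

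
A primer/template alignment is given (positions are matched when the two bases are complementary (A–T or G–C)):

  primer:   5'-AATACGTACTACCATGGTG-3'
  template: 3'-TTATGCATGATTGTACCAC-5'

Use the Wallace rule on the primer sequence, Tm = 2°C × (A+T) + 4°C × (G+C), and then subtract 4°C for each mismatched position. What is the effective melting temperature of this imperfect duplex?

Primer base counts: A=6, T=5, G=4, C=4 → A+T=11, G+C=8
Perfect-match Tm = 2(11) + 4(8) = 22 + 32 = 54°C
Mismatches (positions where the bases are not complementary): 1 (at position 12)
Effective Tm = 54 − 1×4 = 54 − 4 = 50°C

50°C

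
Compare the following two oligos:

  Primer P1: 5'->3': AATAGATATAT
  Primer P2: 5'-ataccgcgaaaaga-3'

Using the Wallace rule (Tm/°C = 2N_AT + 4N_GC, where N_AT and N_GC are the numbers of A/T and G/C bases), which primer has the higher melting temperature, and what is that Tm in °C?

Primer P1: A+T=10, G+C=1 → Tm = 2(10)+4(1) = 24°C
Primer P2: A+T=8, G+C=6 → Tm = 2(8)+4(6) = 40°C
24°C vs 40°C → primer P2 is higher.

Primer P2, 40°C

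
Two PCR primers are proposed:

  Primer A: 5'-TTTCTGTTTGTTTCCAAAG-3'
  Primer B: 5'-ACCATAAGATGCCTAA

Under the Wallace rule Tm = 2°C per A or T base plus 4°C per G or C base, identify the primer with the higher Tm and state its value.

Primer A, 50°C

Primer A: A+T=13, G+C=6 → Tm = 2(13)+4(6) = 50°C
Primer B: A+T=10, G+C=6 → Tm = 2(10)+4(6) = 44°C
50°C vs 44°C → primer A is higher.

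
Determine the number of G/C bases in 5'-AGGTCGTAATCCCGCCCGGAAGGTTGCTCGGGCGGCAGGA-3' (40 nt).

27

Base counts: G=16, T=6, A=7, C=11
Total G or C: 16 + 11 = 27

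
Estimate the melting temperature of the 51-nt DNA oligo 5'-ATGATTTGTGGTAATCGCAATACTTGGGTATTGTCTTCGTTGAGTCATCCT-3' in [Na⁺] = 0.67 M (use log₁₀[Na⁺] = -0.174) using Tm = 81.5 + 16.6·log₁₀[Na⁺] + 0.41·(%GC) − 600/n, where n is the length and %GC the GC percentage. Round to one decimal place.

82.9°C

Length n = 51. Counting bases: G=12, C=8, A=10, T=21
G+C = 20, so %GC = 20/51 × 100 = 39.216%
Salt term: 16.6 × (-0.174) = -2.888
GC term: 0.41 × 39.216 = 16.079; length term: −600/51 = −11.765
Tm = 81.5 + (-2.888) + 16.079 − 11.765 = 82.926 → 82.9°C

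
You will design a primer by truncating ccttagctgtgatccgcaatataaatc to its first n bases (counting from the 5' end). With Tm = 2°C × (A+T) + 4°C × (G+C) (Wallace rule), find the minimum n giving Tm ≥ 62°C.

First 20 bases: CCTTAGCTGTGATCCGCAAT → Tm = 60°C (< 62°C)
First 21 bases: CCTTAGCTGTGATCCGCAATA → Tm = 62°C (≥ 62°C)
Since every base adds ≥2°C, Tm only increases with n, so the threshold is first crossed at n = 21.

n = 21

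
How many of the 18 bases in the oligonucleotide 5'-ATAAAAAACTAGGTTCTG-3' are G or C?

5

Counting bases: G=3, C=2, A=8, T=5
G+C = 3 + 2 = 5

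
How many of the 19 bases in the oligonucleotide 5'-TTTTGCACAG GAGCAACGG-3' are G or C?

Scanning the sequence gives T=4, C=4, G=6, A=5.
Total G or C: 6 + 4 = 10

10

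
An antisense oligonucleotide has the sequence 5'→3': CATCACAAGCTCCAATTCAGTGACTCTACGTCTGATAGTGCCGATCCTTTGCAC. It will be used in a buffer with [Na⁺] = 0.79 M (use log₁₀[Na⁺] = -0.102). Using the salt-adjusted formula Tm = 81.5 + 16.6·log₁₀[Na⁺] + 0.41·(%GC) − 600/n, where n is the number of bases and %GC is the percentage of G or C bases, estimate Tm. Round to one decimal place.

88.4°C

Length n = 54. Base counts: T=15, G=9, C=17, A=13
G+C = 26, so %GC = 26/54 × 100 = 48.148%
Salt term: 16.6 × (-0.102) = -1.693
GC term: 0.41 × 48.148 = 19.741; length term: −600/54 = −11.111
Tm = 81.5 + (-1.693) + 19.741 − 11.111 = 88.437 → 88.4°C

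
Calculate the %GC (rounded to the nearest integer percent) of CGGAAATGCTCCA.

Scanning the sequence gives G=3, C=4, T=2, A=4.
G+C = 3 + 4 = 7 out of 13 bases
%GC = 7/13 × 100 = 53.85% ≈ 54%

54%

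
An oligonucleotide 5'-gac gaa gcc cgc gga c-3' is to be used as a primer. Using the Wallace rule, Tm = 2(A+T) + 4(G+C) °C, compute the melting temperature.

56°C

T=0, A=4, G=6, C=6
AT pairs contribute 4, GC pairs contribute 12.
Tm = 2×4 + 4×12 = 56°C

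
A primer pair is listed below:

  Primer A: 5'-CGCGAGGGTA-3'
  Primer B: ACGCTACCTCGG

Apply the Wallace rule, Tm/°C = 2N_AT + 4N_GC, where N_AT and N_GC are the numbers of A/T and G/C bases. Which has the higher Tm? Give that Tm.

Primer A: A+T=3, G+C=7 → Tm = 2(3)+4(7) = 34°C
Primer B: A+T=4, G+C=8 → Tm = 2(4)+4(8) = 40°C
34°C vs 40°C → primer B is higher.

Primer B, 40°C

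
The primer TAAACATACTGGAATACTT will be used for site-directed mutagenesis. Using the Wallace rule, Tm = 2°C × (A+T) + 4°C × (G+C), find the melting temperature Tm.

48°C

Scanning the sequence gives T=6, A=8, C=3, G=2.
AT pairs contribute 14, GC pairs contribute 5.
Tm = 2×14 + 4×5 = 48°C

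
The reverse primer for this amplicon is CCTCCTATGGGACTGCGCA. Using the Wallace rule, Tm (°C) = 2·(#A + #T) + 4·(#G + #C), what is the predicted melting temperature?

62°C

Scanning the sequence gives A=3, G=5, T=4, C=7.
A+T = 7, G+C = 12
Tm = 2(7) + 4(12) = 14 + 48 = 62°C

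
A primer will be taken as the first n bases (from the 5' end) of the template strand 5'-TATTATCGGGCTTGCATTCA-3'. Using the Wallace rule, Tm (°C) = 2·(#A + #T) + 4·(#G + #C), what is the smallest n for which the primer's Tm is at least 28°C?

First 9 bases: TATTATCGG → Tm = 24°C (< 28°C)
First 10 bases: TATTATCGGG → Tm = 28°C (≥ 28°C)
Since every base adds ≥2°C, Tm only increases with n, so the threshold is first crossed at n = 10.

n = 10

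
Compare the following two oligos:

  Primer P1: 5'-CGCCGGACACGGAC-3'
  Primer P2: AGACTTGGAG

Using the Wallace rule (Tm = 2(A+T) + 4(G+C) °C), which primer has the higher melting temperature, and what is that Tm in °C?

Primer P1, 50°C

Primer P1: A+T=3, G+C=11 → Tm = 2(3)+4(11) = 50°C
Primer P2: A+T=5, G+C=5 → Tm = 2(5)+4(5) = 30°C
50°C vs 30°C → primer P1 is higher.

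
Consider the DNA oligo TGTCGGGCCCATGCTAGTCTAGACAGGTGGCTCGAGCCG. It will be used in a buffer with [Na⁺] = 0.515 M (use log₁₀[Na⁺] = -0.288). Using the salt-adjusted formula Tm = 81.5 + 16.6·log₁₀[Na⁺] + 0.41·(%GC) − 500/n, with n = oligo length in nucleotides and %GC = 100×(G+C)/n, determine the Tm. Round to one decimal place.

90.2°C

Length n = 39. Base counts: A=6, G=14, T=8, C=11
G+C = 25, so %GC = 25/39 × 100 = 64.103%
Salt term: 16.6 × (-0.288) = -4.781
GC term: 0.41 × 64.103 = 26.282; length term: −500/39 = −12.821
Tm = 81.5 + (-4.781) + 26.282 − 12.821 = 90.18 → 90.2°C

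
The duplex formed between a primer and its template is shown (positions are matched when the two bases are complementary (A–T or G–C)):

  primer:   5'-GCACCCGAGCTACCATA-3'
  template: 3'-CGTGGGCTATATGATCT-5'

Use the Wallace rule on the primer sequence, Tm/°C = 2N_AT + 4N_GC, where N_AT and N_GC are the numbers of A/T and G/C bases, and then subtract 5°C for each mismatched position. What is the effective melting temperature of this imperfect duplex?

34°C

Primer base counts: A=5, T=2, G=3, C=7 → A+T=7, G+C=10
Perfect-match Tm = 2(7) + 4(10) = 14 + 40 = 54°C
Mismatches (positions where the bases are not complementary): 4 (at positions 9, 10, 14, 16)
Effective Tm = 54 − 4×5 = 54 − 20 = 34°C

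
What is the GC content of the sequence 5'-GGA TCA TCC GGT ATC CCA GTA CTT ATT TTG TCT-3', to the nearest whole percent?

Base counts: G=6, A=6, T=13, C=8
G+C = 6 + 8 = 14 out of 33 bases
%GC = 14/33 × 100 = 42.42% ≈ 42%

42%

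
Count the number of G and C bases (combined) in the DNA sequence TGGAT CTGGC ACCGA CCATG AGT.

13

Base counts: T=5, C=6, A=5, G=7
G+C = 7 + 6 = 13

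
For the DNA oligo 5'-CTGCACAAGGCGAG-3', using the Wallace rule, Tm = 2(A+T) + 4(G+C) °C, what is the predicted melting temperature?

46°C

Counting bases: A=4, C=4, G=5, T=1
AT pairs contribute 5, GC pairs contribute 9.
Tm = 2(5) + 4(9) = 10 + 36 = 46°C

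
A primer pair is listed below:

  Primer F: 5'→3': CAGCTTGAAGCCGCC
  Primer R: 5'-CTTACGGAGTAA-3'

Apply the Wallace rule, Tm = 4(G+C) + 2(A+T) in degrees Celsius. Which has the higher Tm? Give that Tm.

Primer F, 50°C

Primer F: A+T=5, G+C=10 → Tm = 2(5)+4(10) = 50°C
Primer R: A+T=7, G+C=5 → Tm = 2(7)+4(5) = 34°C
50°C vs 34°C → primer F is higher.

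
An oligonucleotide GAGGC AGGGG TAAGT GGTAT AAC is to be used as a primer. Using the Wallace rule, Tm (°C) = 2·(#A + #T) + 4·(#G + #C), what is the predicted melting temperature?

Base counts: G=10, C=2, T=4, A=7
A+T = 11, G+C = 12
Tm = 2(11) + 4(12) = 22 + 48 = 70°C

70°C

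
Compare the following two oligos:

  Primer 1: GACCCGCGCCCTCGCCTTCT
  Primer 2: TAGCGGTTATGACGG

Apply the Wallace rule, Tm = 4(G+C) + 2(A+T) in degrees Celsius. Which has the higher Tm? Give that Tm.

Primer 1: A+T=5, G+C=15 → Tm = 2(5)+4(15) = 70°C
Primer 2: A+T=7, G+C=8 → Tm = 2(7)+4(8) = 46°C
70°C vs 46°C → primer 1 is higher.

Primer 1, 70°C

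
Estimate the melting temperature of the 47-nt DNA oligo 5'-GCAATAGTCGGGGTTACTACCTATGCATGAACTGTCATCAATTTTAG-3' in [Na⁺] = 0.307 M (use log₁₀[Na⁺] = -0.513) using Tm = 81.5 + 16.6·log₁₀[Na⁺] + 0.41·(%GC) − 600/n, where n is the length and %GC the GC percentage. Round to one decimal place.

76.8°C

Length n = 47. Scanning the sequence gives A=13, G=10, C=9, T=15.
G+C = 19, so %GC = 19/47 × 100 = 40.426%
Salt term: 16.6 × (-0.513) = -8.516
GC term: 0.41 × 40.426 = 16.575; length term: −600/47 = −12.766
Tm = 81.5 + (-8.516) + 16.575 − 12.766 = 76.793 → 76.8°C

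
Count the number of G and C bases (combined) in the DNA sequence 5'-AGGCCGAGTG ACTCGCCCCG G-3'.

Counting bases: T=2, A=3, G=8, C=8
G+C = 8 + 8 = 16

16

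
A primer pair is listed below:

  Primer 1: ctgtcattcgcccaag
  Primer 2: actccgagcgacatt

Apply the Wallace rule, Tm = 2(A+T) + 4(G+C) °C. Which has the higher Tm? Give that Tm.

Primer 1, 50°C

Primer 1: A+T=7, G+C=9 → Tm = 2(7)+4(9) = 50°C
Primer 2: A+T=7, G+C=8 → Tm = 2(7)+4(8) = 46°C
50°C vs 46°C → primer 1 is higher.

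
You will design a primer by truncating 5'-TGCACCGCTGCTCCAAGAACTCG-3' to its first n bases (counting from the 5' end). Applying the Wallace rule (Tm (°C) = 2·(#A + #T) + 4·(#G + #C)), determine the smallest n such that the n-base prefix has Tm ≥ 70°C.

First 21 bases: TGCACCGCTGCTCCAAGAACT → Tm = 66°C (< 70°C)
First 22 bases: TGCACCGCTGCTCCAAGAACTC → Tm = 70°C (≥ 70°C)
Each additional base adds 2°C (A/T) or 4°C (G/C), so Tm is non-decreasing in n; n = 22 is the first length to reach 70°C.

n = 22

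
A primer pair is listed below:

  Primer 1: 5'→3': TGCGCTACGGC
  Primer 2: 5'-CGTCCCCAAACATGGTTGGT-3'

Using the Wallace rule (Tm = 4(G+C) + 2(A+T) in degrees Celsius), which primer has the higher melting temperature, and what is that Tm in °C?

Primer 2, 62°C

Primer 1: A+T=3, G+C=8 → Tm = 2(3)+4(8) = 38°C
Primer 2: A+T=9, G+C=11 → Tm = 2(9)+4(11) = 62°C
38°C vs 62°C → primer 2 is higher.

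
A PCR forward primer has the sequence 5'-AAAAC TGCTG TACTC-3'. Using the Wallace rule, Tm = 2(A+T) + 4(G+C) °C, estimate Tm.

Scanning the sequence gives C=4, G=2, A=5, T=4.
A+T = 9, G+C = 6
Tm = 2(9) + 4(6) = 18 + 24 = 42°C

42°C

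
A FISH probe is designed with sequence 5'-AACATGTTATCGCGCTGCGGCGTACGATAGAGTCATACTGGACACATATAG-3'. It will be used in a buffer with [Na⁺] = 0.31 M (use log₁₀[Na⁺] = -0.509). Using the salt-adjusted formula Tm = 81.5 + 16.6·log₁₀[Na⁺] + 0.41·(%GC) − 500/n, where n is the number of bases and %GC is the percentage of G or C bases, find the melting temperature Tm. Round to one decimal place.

82.5°C

Length n = 51. Counting bases: A=15, C=11, G=13, T=12
G+C = 24, so %GC = 24/51 × 100 = 47.059%
Salt term: 16.6 × (-0.509) = -8.449
GC term: 0.41 × 47.059 = 19.294; length term: −500/51 = −9.804
Tm = 81.5 + (-8.449) + 19.294 − 9.804 = 82.541 → 82.5°C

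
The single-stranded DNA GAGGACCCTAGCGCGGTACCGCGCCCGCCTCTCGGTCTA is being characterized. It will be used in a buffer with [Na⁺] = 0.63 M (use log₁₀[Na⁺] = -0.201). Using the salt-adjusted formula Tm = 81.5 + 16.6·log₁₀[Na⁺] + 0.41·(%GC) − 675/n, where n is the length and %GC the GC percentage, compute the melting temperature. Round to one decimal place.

90.3°C

Length n = 39. A=5, G=12, T=6, C=16
G+C = 28, so %GC = 28/39 × 100 = 71.795%
Salt term: 16.6 × (-0.201) = -3.337
GC term: 0.41 × 71.795 = 29.436; length term: −675/39 = −17.308
Tm = 81.5 + (-3.337) + 29.436 − 17.308 = 90.291 → 90.3°C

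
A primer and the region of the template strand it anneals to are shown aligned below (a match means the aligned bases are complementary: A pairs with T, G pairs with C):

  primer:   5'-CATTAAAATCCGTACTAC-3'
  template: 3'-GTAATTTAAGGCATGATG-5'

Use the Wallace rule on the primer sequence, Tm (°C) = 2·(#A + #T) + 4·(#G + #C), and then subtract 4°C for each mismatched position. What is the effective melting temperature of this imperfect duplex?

44°C

Primer base counts: A=7, T=5, G=1, C=5 → A+T=12, G+C=6
Perfect-match Tm = 2(12) + 4(6) = 24 + 24 = 48°C
Mismatches (positions where the bases are not complementary): 1 (at position 8)
Effective Tm = 48 − 1×4 = 48 − 4 = 44°C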